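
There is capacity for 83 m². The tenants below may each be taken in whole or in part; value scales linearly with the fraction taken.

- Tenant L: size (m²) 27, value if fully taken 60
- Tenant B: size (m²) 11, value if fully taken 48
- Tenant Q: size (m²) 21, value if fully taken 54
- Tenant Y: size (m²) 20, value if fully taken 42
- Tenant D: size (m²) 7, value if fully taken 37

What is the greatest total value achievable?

234.7

Best value per unit of size first: Tenant D 37/7≈5.29, Tenant B 48/11≈4.36, Tenant Q 54/21≈2.57, Tenant L 60/27≈2.22, Tenant Y 42/20≈2.1.
All 7 m² of Tenant D fit (value 37) — 76 remain.
Take all of Tenant B (11 m², value 48) — 65 m² left.
All 21 m² of Tenant Q fit (value 54) — 44 remain.
Take all of Tenant L (27 m², value 60) — 17 m² left.
17 m² left: a 17/20 share of Tenant Y gives 42×17/20 = 35.7.
Total value = 234.7.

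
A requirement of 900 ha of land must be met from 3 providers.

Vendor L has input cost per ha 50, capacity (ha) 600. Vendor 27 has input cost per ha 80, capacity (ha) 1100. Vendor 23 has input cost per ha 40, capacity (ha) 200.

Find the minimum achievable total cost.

46000

Use providers in increasing cost order.
Vendor 23 at 40: take all 200 ha → 700 still needed.
Vendor L at 50: take all 600 ha → 100 still needed.
Vendor 27 at 80: take 100 of its 1100 → requirement met.
Cost = 200×40 + 600×50 + 100×80 = 46000.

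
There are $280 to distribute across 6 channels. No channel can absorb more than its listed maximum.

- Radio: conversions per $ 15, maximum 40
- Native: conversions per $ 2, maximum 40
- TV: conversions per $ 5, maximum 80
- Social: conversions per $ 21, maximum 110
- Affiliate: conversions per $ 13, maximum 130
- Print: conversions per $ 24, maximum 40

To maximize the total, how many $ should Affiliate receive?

90

Highest conversions per $ first: Print 24 > Social 21 > Radio 15 > Affiliate 13 > TV 5 > Native 2.
Print: +40 to 40 (cap) → 240 left.
Give Social 110 to hit its cap of 110 → 130 left.
Give Radio 40 to hit its cap of 40 → 90 left.
Only 90 left; Affiliate takes them to reach 90.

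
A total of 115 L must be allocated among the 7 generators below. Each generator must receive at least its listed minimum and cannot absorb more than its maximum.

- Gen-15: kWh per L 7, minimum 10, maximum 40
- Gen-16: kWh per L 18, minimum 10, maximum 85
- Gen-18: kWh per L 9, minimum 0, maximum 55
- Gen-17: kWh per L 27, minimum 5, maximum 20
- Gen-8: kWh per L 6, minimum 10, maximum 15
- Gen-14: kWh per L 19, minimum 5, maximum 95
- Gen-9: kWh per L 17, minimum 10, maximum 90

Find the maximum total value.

Meeting every minimum uses 10+10+0+5+10+5+10 = 50 L, leaving 65.
Rank by kWh per L: Gen-17 27 > Gen-14 19 > Gen-16 18 > Gen-9 17 > Gen-18 9 > Gen-15 7 > Gen-8 6.
Gen-17: +15 to 20 (cap) → 50 left.
Gen-14 has room for 90 more but only 50 remain, so it gets 55.
Total = 7×10 + 18×10 + 27×20 + 6×10 + 19×55 + 17×10 = 2065.

2065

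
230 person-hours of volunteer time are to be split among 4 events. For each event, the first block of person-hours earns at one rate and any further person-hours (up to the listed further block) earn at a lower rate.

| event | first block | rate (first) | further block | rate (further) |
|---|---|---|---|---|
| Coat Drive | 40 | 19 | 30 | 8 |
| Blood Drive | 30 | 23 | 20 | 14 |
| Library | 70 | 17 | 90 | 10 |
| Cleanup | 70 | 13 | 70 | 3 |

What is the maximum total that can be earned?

3830

Rank every tier by rate: Blood Drive/tier1 23 > Coat Drive/tier1 19 > Library/tier1 17 > Blood Drive/tier2 14 > Cleanup/tier1 13 > Library/tier2 10 > Coat Drive/tier2 8 > Cleanup/tier2 3.
Blood Drive/tier1 (23): +30 ; 200 left.
Coat Drive tier1 at 19: fill all 40 ; 160 left.
Library tier1 at 17: fill all 70 ; 90 left.
Blood Drive tier2 at 14: fill all 20 ; 70 left.
Cleanup tier1 at 13: fill all 70 ; 0 left.
Total = 23×30 + 19×40 + 17×70 + 14×20 + 13×70 = 3830.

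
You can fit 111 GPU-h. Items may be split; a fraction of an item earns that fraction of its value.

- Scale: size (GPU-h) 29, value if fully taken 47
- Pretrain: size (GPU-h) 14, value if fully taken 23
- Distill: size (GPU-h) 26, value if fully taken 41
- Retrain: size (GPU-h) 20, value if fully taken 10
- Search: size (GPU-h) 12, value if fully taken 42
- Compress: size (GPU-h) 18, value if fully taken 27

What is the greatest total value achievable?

Rank by value-to-size ratio: Search 42/12≈3.5, Pretrain 23/14≈1.64, Scale 47/29≈1.62, Distill 41/26≈1.58, Compress 27/18≈1.5, Retrain 10/20≈0.5.
Search: take in full, 12 GPU-h for value 42 ; 99 left.
All 14 GPU-h of Pretrain fit (value 23) ; 85 remain.
All 29 GPU-h of Scale fit (value 47) ; 56 remain.
Distill: take in full, 26 GPU-h for value 41 ; 30 left.
Take all of Compress (18 GPU-h, value 27) ; 12 GPU-h left.
12 GPU-h left: a 12/20 share of Retrain gives 10×12/20 = 6.
Total value = 186.

186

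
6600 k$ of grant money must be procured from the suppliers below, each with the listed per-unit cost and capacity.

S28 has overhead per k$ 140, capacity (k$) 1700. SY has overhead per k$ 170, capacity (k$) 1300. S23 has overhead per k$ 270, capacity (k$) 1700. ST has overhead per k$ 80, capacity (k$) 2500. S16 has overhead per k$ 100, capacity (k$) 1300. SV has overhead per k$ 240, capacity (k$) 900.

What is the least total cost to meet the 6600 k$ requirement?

Use suppliers in increasing cost order.
ST (80): use full 2500 → 4100 k$ to go.
Take 1300 from S16 at 100 → need 2800 more.
S28 at 140: take all 1700 k$ → 1100 still needed.
SY (170): take the remaining 1100 → done.
SV, S23: unused.
Cost = 2500×80 + 1300×100 + 1700×140 + 1100×170 = 755000.

755000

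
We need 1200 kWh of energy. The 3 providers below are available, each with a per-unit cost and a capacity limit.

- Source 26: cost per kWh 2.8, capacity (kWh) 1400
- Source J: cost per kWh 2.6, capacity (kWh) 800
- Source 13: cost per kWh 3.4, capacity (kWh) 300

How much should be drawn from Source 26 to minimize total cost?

400

Cheapest first:
Source J at 2.6: take all 800 kWh — 400 still needed.
Source 26 (2.8): take the remaining 400 — done.
Source 13: unused.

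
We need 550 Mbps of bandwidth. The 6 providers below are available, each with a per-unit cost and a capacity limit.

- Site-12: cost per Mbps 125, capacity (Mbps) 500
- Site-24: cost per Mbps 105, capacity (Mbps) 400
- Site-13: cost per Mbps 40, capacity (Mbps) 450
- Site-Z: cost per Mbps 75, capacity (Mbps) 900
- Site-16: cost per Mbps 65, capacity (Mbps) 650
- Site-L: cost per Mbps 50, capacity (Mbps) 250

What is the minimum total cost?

23000

Use providers in increasing cost order.
Site-13 (40): use full 450 → 100 Mbps to go.
Site-L (50): take the remaining 100 → done.
Site-16, Site-Z, Site-24, Site-12: unused.
Cost = 450×40 + 100×50 = 23000.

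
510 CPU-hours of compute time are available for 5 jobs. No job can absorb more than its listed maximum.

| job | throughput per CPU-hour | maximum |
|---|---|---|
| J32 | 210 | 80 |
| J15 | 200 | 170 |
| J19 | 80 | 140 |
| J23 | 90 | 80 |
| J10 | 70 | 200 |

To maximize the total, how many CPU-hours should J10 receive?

Rank by throughput per CPU-hour: J32 210 > J15 200 > J23 90 > J19 80 > J10 70.
J32 takes 80 to reach its cap of 80 → 430 left.
J15: +170 to 170 (cap) → 260 left.
Give J23 80 to hit its cap of 80 → 180 left.
J19: +140 to 140 (cap) → 40 left.
Only 40 left; J10 takes them to reach 40.

40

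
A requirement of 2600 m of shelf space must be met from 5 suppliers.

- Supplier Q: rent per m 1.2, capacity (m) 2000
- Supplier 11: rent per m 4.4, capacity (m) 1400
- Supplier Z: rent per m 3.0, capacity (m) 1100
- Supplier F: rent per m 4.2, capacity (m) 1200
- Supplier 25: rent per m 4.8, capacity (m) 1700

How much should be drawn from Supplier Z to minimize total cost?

Cheapest first:
Supplier Q at 1.2: take all 2000 m ; 600 still needed.
Supplier Z at 3.0: take 600 of its 1100 ; requirement met.
Supplier F, Supplier 11, Supplier 25: unused.

600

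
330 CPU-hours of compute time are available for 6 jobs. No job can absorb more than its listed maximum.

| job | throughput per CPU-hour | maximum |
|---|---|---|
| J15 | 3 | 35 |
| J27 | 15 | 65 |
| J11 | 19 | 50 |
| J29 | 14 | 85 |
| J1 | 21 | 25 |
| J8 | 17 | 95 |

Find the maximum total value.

Highest throughput per CPU-hour first: J1 21 > J11 19 > J8 17 > J27 15 > J29 14 > J15 3.
J1 takes 25 to reach its cap of 25 → 305 left.
J11: +50 to 50 (cap) → 255 left.
Give J8 95 to hit its cap of 95 → 160 left.
J27 takes 65 to reach its cap of 65 → 95 left.
J29: +85 to 85 (cap) → 10 left.
Only 10 left; J15 takes them to reach 10.
Total = 3×10 + 15×65 + 19×50 + 14×85 + 21×25 + 17×95 = 5285.

5285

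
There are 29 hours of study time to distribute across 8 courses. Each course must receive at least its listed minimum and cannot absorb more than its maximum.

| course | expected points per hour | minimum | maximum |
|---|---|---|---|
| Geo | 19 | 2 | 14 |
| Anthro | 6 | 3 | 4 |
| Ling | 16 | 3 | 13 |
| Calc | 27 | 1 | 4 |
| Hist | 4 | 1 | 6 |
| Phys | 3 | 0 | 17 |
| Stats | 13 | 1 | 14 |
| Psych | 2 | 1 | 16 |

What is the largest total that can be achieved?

Meeting every minimum uses 2+3+3+1+1+0+1+1 = 12 hours, leaving 17.
Highest expected points per hour first: Calc 27 > Geo 19 > Ling 16 > Stats 13 > Anthro 6 > Hist 4 > Phys 3 > Psych 2.
Calc takes 3 more to reach its cap of 4 → 14 left.
Geo: +12 to 14 (cap) → 2 left.
Ling: +2 (room for 10) → 5. Pool exhausted.
Total = 19×14 + 6×3 + 16×5 + 27×4 + 4×1 + 13×1 + 2×1 = 491.

491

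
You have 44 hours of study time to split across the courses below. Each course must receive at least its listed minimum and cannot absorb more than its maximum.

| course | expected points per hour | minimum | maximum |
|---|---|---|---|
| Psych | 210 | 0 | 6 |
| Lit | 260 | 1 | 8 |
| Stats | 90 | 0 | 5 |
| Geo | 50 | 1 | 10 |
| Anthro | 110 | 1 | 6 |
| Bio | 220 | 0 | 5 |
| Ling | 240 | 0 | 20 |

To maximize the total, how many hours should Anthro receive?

Meeting every minimum uses 0+1+0+1+1+0+0 = 3 hours, leaving 41.
Highest expected points per hour first: Lit 260 > Ling 240 > Bio 220 > Psych 210 > Anthro 110 > Stats 90 > Geo 50.
Lit: +7 to 8 (cap) ; 34 left.
Give Ling 20 more to hit its cap of 20 ; 14 left.
Bio takes 5 more to reach its cap of 5 ; 9 left.
Psych: +6 to 6 (cap) ; 3 left.
Only 3 left; Anthro takes them to reach 4.

4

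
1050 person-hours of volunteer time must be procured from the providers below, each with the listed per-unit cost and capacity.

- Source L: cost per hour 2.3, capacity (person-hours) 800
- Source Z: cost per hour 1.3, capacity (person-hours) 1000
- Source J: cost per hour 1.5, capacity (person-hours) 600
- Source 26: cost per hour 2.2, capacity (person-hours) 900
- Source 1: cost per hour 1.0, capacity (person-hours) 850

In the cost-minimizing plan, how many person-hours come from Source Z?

200

Cheapest first:
Source 1 at 1.0: take all 850 person-hours ; 200 still needed.
Source Z (1.3): take the remaining 200 ; done.
Source J, Source 26, Source L: unused.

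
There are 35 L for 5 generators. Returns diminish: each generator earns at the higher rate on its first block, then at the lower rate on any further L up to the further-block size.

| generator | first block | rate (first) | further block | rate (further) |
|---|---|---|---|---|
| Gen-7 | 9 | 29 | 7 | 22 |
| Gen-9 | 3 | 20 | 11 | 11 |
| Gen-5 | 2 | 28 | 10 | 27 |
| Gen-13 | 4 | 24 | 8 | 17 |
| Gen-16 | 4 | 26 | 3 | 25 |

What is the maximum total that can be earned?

928

Rank every tier by rate: Gen-7/first 29 > Gen-5/first 28 > Gen-5/second 27 > Gen-16/first 26 > Gen-16/second 25 > Gen-13/first 24 > Gen-7/second 22 > Gen-9/first 20 > Gen-13/second 17 > Gen-9/second 11.
Gen-7 first at 29: fill all 9 ; 26 left.
Gen-5 first at 28: fill all 2 ; 24 left.
Fill Gen-5 second block (10 at 27) ; 14 left.
Fill Gen-16 first block (4 at 26) ; 10 left.
Fill Gen-16 second block (3 at 25) ; 7 left.
Fill Gen-13 first block (4 at 24) ; 3 left.
3 remain; put them into Gen-7 second at 22.
Total = 29×9 + 28×2 + 27×10 + 26×4 + 25×3 + 24×4 + 22×3 = 928.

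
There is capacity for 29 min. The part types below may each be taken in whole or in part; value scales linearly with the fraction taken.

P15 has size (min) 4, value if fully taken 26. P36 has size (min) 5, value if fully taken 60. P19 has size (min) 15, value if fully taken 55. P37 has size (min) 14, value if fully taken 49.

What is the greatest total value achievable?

Rank by value-to-size ratio: P36 60/5≈12, P15 26/4≈6.5, P19 55/15≈3.67, P37 49/14≈3.5.
Take all of P36 (5 min, value 60) ; 24 min left.
All 4 min of P15 fit (value 26) ; 20 remain.
Take all of P19 (15 min, value 55) ; 5 min left.
5 min left: a 5/14 share of P37 gives 49×5/14 = 17.5.
Total value = 158.5.

158.5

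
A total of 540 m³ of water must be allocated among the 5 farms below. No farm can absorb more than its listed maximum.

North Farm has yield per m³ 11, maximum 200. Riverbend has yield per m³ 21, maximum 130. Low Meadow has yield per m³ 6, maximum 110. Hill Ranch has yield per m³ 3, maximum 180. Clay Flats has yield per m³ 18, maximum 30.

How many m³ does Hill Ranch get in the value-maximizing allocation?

Highest yield per m³ first: Riverbend 21 > Clay Flats 18 > North Farm 11 > Low Meadow 6 > Hill Ranch 3.
Riverbend takes 130 to reach its cap of 130 → 410 left.
Clay Flats: +30 to 30 (cap) → 380 left.
Give North Farm 200 to hit its cap of 200 → 180 left.
Give Low Meadow 110 to hit its cap of 110 → 70 left.
Hill Ranch: +70 (room for 180) → 70. Pool exhausted.

70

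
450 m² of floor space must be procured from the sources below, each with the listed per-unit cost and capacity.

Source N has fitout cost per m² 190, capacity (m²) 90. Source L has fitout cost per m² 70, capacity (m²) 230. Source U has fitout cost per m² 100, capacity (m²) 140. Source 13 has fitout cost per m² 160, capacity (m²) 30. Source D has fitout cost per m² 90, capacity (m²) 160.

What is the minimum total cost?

36500

Cheapest first:
Source L at 70: take all 230 m² → 220 still needed.
Source D (90): use full 160 → 60 m² to go.
Source U at 100: take 60 of its 140 → requirement met.
Source 13, Source N: unused.
Cost = 230×70 + 160×90 + 60×100 = 36500.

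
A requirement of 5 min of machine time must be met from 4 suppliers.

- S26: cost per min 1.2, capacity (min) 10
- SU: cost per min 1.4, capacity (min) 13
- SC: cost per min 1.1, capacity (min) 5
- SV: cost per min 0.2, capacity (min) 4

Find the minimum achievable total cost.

Use suppliers in increasing cost order.
SV at 0.2: take all 4 min → 1 still needed.
SC at 1.1: take 1 of its 5 → requirement met.
S26, SU: unused.
Cost = 4×0.2 + 1×1.1 = 1.9.

1.9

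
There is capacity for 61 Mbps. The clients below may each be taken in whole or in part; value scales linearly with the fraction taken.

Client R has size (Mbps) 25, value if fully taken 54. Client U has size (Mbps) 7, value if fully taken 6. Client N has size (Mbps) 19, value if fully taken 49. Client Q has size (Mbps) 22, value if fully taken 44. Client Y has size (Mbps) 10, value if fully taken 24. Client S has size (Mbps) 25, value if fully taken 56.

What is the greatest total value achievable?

144.12

Sort by value density: Client N 49/19≈2.58, Client Y 24/10≈2.4, Client S 56/25≈2.24, Client R 54/25≈2.16, Client Q 44/22≈2, Client U 6/7≈0.857.
All 19 Mbps of Client N fit (value 49) → 42 remain.
Take all of Client Y (10 Mbps, value 24) → 32 Mbps left.
Client S: take in full, 25 Mbps for value 56 → 7 left.
7 Mbps left: a 7/25 share of Client R gives 54×7/25 = 15.12.
Total value = 144.12.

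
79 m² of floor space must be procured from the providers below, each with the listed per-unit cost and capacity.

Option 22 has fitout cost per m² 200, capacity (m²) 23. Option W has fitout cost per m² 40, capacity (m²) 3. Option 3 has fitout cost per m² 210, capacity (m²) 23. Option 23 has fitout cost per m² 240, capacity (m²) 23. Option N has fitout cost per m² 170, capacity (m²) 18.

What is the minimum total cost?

Fill from the cheapest provider first.
Take 3 from Option W at 40 → need 76 more.
Take 18 from Option N at 170 → need 58 more.
Take 23 from Option 22 at 200 → need 35 more.
Option 3 (210): use full 23 → 12 m² to go.
Take 12 from Option 23 at 240 to finish.
Cost = 3×40 + 18×170 + 23×200 + 23×210 + 12×240 = 15490.

15490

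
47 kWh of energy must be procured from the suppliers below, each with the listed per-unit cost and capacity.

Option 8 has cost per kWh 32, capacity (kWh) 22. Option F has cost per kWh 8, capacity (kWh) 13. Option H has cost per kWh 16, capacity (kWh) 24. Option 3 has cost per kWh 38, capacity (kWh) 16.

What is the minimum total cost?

808

Cheapest first:
Option F at 8: take all 13 kWh — 34 still needed.
Take 24 from Option H at 16 — need 10 more.
Option 8 (32): take the remaining 10 — done.
Option 3: unused.
Cost = 13×8 + 24×16 + 10×32 = 808.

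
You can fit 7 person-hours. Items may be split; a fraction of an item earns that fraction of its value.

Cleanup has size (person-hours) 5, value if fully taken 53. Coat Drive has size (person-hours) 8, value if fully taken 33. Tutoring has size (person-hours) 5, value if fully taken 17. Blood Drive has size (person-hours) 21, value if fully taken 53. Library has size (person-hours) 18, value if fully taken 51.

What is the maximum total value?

61.25

Sort by value density: Cleanup 53/5≈10.6, Coat Drive 33/8≈4.12, Tutoring 17/5≈3.4, Library 51/18≈2.83, Blood Drive 53/21≈2.52.
Take all of Cleanup (5 person-hours, value 53) → 2 person-hours left.
Only 2 person-hours remain; take 2/8 of Coat Drive for value 33×2/8 = 8.25.
Total value = 61.25.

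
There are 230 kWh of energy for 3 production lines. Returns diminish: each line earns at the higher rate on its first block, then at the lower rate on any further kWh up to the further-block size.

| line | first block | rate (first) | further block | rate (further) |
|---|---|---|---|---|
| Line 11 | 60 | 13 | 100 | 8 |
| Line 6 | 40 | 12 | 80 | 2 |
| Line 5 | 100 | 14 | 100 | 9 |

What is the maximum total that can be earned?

Order all 6 blocks by rate: Line 5/T1 14 > Line 11/T1 13 > Line 6/T1 12 > Line 5/T2 9 > Line 11/T2 8 > Line 6/T2 2.
Line 5/T1 (14): +100 ; 130 left.
Line 11/T1 (13): +60 ; 70 left.
Line 6 T1 at 12: fill all 40 ; 30 left.
Line 5/T2: +30 of 100 at 9; pool empty.
Total = 14×100 + 13×60 + 12×40 + 9×30 = 2930.

2930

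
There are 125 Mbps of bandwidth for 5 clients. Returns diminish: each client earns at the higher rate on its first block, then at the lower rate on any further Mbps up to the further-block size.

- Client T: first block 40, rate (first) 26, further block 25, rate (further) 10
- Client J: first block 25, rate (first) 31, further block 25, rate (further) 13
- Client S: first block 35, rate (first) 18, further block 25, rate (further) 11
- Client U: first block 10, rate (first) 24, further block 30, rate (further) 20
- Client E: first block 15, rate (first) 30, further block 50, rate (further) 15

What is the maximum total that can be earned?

3195

Order all 10 blocks by rate: Client J/T1 31 > Client E/T1 30 > Client T/T1 26 > Client U/T1 24 > Client U/T2 20 > Client S/T1 18 > Client E/T2 15 > Client J/T2 13 > Client S/T2 11 > Client T/T2 10.
Client J/T1 (31): +25 ; 100 left.
Client E/T1 (30): +15 ; 85 left.
Fill Client T T1 block (40 at 26) ; 45 left.
Client U T1 at 24: fill all 10 ; 35 left.
Client U T2 at 20: fill all 30 ; 5 left.
5 remain; put them into Client S T1 at 18.
Total = 31×25 + 30×15 + 26×40 + 24×10 + 20×30 + 18×5 = 3195.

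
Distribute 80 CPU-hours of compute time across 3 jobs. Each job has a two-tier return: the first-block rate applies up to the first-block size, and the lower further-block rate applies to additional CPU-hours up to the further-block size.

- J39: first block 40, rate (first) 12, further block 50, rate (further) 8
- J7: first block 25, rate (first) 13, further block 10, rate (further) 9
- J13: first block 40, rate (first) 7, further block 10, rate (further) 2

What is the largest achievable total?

Rank every tier by rate: J7/tier1 13 > J39/tier1 12 > J7/tier2 9 > J39/tier2 8 > J13/tier1 7 > J13/tier2 2.
J7 tier1 at 13: fill all 25 ; 55 left.
J39/tier1 (12): +40 ; 15 left.
J7/tier2 (9): +10 ; 5 left.
5 remain; put them into J39 tier2 at 8.
Total = 13×25 + 12×40 + 9×10 + 8×5 = 935.

935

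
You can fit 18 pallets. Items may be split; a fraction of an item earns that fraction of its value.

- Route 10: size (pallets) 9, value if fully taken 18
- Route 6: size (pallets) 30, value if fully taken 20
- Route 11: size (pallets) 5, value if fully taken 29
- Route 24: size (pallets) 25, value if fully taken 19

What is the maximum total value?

50.04

Rank by value-to-size ratio: Route 11 29/5≈5.8, Route 10 18/9≈2, Route 24 19/25≈0.76, Route 6 20/30≈0.667.
All 5 pallets of Route 11 fit (value 29) ; 13 remain.
Route 10: take in full, 9 pallets for value 18 ; 4 left.
4 pallets left: a 4/25 share of Route 24 gives 19×4/25 = 3.04.
Total value = 50.04.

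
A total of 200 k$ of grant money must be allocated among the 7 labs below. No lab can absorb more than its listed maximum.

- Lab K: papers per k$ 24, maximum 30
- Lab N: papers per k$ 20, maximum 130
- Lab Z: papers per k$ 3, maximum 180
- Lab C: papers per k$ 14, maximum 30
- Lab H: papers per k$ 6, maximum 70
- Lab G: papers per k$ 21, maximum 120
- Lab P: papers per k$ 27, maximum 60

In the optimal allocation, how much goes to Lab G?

Rank by papers per k$: Lab P 27 > Lab K 24 > Lab G 21 > Lab N 20 > Lab C 14 > Lab H 6 > Lab Z 3.
Give Lab P 60 to hit its cap of 60 ; 140 left.
Give Lab K 30 to hit its cap of 30 ; 110 left.
Only 110 left; Lab G takes them to reach 110.

110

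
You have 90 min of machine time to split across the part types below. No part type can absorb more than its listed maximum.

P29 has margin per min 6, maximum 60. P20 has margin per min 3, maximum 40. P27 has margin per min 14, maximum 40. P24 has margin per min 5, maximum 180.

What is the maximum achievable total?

Order the part types by margin per min: P27 14 > P29 6 > P24 5 > P20 3.
Give P27 40 to hit its cap of 40 → 50 left.
Only 50 left; P29 takes them to reach 50.
Total = 6×50 + 14×40 = 860.

860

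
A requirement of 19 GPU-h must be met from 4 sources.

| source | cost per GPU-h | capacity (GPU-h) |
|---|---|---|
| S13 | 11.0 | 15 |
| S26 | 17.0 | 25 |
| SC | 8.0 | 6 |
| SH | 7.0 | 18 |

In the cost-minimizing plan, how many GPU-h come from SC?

1

Fill from the cheapest source first.
Take 18 from SH at 7.0 → need 1 more.
SC (8.0): take the remaining 1 → done.
S13, S26: unused.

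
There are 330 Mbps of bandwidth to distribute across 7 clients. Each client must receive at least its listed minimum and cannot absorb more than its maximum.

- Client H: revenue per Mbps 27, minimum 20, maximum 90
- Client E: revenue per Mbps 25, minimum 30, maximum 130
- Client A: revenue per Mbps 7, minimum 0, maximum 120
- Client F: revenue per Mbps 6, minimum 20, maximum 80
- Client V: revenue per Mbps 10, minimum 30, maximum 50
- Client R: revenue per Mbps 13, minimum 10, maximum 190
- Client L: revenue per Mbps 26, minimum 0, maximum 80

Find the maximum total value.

Meeting every minimum uses 20+30+0+20+30+10+0 = 110 Mbps, leaving 220.
Highest revenue per Mbps first: Client H 27 > Client L 26 > Client E 25 > Client R 13 > Client V 10 > Client A 7 > Client F 6.
Give Client H 70 more to hit its cap of 90 — 150 left.
Give Client L 80 more to hit its cap of 80 — 70 left.
Client E: +70 (room for 100) → 100. Pool exhausted.
Total = 27×90 + 25×100 + 6×20 + 10×30 + 13×10 + 26×80 = 7560.

7560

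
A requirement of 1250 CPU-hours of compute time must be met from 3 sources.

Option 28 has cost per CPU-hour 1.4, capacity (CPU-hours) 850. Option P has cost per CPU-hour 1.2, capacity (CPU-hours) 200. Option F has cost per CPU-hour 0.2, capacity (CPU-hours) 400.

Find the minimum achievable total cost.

1230

Fill from the cheapest source first.
Option F at 0.2: take all 400 CPU-hours — 850 still needed.
Take 200 from Option P at 1.2 — need 650 more.
Option 28 (1.4): take the remaining 650 — done.
Cost = 400×0.2 + 200×1.2 + 650×1.4 = 1230.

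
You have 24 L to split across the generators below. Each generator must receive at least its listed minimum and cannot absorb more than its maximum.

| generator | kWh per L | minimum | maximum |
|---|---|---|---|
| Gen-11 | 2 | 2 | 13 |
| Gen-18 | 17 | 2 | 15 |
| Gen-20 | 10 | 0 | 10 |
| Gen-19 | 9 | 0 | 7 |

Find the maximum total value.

329

Meeting every minimum uses 2+2+0+0 = 4 L, leaving 20.
Highest kWh per L first: Gen-18 17 > Gen-20 10 > Gen-19 9 > Gen-11 2.
Give Gen-18 13 more to hit its cap of 15 — 7 left.
Gen-20 has room for 10 more but only 7 remain, so it gets 7.
Total = 2×2 + 17×15 + 10×7 = 329.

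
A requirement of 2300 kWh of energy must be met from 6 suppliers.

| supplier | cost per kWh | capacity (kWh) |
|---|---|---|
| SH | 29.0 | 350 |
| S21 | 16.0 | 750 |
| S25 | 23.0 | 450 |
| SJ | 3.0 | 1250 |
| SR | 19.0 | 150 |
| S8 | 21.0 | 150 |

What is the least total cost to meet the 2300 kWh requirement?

Fill from the cheapest supplier first.
SJ (3.0): use full 1250 → 1050 kWh to go.
S21 (16.0): use full 750 → 300 kWh to go.
Take 150 from SR at 19.0 → need 150 more.
S8 (21.0): use full 150 → 0 kWh to go.
S25, SH: unused.
Cost = 1250×3.0 + 750×16.0 + 150×19.0 + 150×21.0 = 21750.

21750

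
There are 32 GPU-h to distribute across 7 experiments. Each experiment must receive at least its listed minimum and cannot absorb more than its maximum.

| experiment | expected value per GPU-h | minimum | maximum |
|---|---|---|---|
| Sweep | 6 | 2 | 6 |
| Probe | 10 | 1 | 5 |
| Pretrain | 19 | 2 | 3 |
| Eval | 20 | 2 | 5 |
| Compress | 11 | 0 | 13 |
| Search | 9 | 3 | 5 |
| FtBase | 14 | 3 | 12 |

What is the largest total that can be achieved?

440

Meeting every minimum uses 2+1+2+2+0+3+3 = 13 GPU-h, leaving 19.
Rank by expected value per GPU-h: Eval 20 > Pretrain 19 > FtBase 14 > Compress 11 > Probe 10 > Search 9 > Sweep 6.
Eval: +3 to 5 (cap) — 16 left.
Pretrain: +1 to 3 (cap) — 15 left.
FtBase takes 9 more to reach its cap of 12 — 6 left.
Compress: +6 (room for 13) → 6. Pool exhausted.
Total = 6×2 + 10×1 + 19×3 + 20×5 + 11×6 + 9×3 + 14×12 = 440.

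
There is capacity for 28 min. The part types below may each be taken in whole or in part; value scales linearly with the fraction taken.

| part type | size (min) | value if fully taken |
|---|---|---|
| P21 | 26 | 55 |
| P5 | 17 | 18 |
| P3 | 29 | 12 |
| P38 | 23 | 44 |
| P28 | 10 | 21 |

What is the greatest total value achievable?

Best value per unit of size first: P21 55/26≈2.12, P28 21/10≈2.1, P38 44/23≈1.91, P5 18/17≈1.06, P3 12/29≈0.414.
All 26 min of P21 fit (value 55) ; 2 remain.
Only 2 min remain; take 2/10 of P28 for value 21×2/10 = 4.2.
Total value = 59.2.

59.2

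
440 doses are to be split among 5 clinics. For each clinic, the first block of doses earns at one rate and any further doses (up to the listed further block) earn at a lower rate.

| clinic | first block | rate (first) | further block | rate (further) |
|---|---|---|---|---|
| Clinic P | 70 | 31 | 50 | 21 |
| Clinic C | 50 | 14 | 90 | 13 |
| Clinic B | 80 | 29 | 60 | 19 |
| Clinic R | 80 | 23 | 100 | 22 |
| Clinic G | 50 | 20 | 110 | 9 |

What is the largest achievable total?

10770

Rank every tier by rate: Clinic P/tier1 31 > Clinic B/tier1 29 > Clinic R/tier1 23 > Clinic R/tier2 22 > Clinic P/tier2 21 > Clinic G/tier1 20 > Clinic B/tier2 19 > Clinic C/tier1 14 > Clinic C/tier2 13 > Clinic G/tier2 9.
Clinic P tier1 at 31: fill all 70 — 370 left.
Fill Clinic B tier1 block (80 at 29) — 290 left.
Clinic R tier1 at 23: fill all 80 — 210 left.
Clinic R tier2 at 22: fill all 100 — 110 left.
Fill Clinic P tier2 block (50 at 21) — 60 left.
Fill Clinic G tier1 block (50 at 20) — 10 left.
Clinic B tier2 at 19: only 10 left, fill 10.
Total = 31×70 + 29×80 + 23×80 + 22×100 + 21×50 + 20×50 + 19×10 = 10770.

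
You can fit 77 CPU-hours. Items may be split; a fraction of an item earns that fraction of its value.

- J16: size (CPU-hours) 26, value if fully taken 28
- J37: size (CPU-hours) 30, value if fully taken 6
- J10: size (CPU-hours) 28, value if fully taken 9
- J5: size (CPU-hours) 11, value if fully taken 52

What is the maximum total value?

Sort by value density: J5 52/11≈4.73, J16 28/26≈1.08, J10 9/28≈0.321, J37 6/30≈0.2.
J5: take in full, 11 CPU-hours for value 52 → 66 left.
All 26 CPU-hours of J16 fit (value 28) → 40 remain.
Take all of J10 (28 CPU-hours, value 9) → 12 CPU-hours left.
Fill the last 12 CPU-hours with part of J37: 12/30 of it earns 2.4.
Total value = 91.4.

91.4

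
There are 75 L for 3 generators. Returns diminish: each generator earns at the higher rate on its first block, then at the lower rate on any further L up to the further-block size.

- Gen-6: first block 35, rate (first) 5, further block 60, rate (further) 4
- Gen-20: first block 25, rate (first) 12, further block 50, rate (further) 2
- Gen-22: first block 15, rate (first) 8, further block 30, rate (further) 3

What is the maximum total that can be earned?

595

Rank every tier by rate: Gen-20/tier1 12 > Gen-22/tier1 8 > Gen-6/tier1 5 > Gen-6/tier2 4 > Gen-22/tier2 3 > Gen-20/tier2 2.
Gen-20/tier1 (12): +25 → 50 left.
Gen-22 tier1 at 8: fill all 15 → 35 left.
Fill Gen-6 tier1 block (35 at 5) → 0 left.
Total = 12×25 + 8×15 + 5×35 = 595.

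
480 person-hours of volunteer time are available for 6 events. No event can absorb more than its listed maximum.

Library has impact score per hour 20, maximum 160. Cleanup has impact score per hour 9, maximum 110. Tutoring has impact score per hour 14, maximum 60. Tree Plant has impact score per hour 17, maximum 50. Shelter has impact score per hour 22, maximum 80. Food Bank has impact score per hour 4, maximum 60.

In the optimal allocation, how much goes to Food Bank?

20

Highest impact score per hour first: Shelter 22 > Library 20 > Tree Plant 17 > Tutoring 14 > Cleanup 9 > Food Bank 4.
Shelter takes 80 to reach its cap of 80 — 400 left.
Library: +160 to 160 (cap) — 240 left.
Give Tree Plant 50 to hit its cap of 50 — 190 left.
Tutoring: +60 to 60 (cap) — 130 left.
Cleanup: +110 to 110 (cap) — 20 left.
Food Bank has room for 60 but only 20 remain, so it gets 20.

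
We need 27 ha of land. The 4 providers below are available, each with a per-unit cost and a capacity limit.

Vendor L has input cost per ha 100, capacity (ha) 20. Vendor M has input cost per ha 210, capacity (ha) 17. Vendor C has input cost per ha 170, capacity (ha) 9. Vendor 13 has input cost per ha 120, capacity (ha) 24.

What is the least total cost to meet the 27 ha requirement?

Use providers in increasing cost order.
Take 20 from Vendor L at 100 — need 7 more.
Take 7 from Vendor 13 at 120 to finish.
Vendor C, Vendor M: unused.
Cost = 20×100 + 7×120 = 2840.

2840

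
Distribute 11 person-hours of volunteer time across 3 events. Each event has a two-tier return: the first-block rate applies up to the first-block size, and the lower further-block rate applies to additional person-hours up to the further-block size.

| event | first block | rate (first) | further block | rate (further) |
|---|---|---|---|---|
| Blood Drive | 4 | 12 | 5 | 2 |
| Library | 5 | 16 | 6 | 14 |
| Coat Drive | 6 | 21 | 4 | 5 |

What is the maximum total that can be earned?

Order all 6 blocks by rate: Coat Drive/T1 21 > Library/T1 16 > Library/T2 14 > Blood Drive/T1 12 > Coat Drive/T2 5 > Blood Drive/T2 2.
Coat Drive T1 at 21: fill all 6 ; 5 left.
Library/T1 (16): +5 ; 0 left.
Total = 21×6 + 16×5 = 206.

206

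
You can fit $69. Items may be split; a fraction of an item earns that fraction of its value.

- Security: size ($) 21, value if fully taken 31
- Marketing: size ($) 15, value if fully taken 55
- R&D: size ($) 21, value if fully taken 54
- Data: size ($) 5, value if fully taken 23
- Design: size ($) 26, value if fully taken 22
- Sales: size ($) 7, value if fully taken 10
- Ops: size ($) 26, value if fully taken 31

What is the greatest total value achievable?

173

Sort by value density: Data 23/5≈4.6, Marketing 55/15≈3.67, R&D 54/21≈2.57, Security 31/21≈1.48, Sales 10/7≈1.43, Ops 31/26≈1.19, Design 22/26≈0.846.
Data: take in full, 5 $ for value 23 → 64 left.
Take all of Marketing (15 $, value 55) → 49 $ left.
All 21 $ of R&D fit (value 54) → 28 remain.
All 21 $ of Security fit (value 31) → 7 remain.
All 7 $ of Sales fit (value 10) → 0 remain.
Total value = 173.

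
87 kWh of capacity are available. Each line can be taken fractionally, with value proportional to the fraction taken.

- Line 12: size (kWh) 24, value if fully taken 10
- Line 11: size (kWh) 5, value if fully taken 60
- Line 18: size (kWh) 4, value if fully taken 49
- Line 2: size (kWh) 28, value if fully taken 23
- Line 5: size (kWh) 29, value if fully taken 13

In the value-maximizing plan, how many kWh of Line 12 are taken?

Best value per unit of size first: Line 18 49/4≈12.2, Line 11 60/5≈12, Line 2 23/28≈0.821, Line 5 13/29≈0.448, Line 12 10/24≈0.417.
Line 18: take in full, 4 kWh for value 49 → 83 left.
All 5 kWh of Line 11 fit (value 60) → 78 remain.
All 28 kWh of Line 2 fit (value 23) → 50 remain.
Take all of Line 5 (29 kWh, value 13) → 21 kWh left.
21 kWh left: a 21/24 share of Line 12 gives 10×21/24 = 8.75.

21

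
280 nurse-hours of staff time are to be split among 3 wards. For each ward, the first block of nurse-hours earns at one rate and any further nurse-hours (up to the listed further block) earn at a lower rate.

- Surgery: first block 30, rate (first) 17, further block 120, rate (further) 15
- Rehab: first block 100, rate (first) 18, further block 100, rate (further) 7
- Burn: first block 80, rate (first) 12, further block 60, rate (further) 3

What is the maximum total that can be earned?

4470

Rank every tier by rate: Rehab/tier1 18 > Surgery/tier1 17 > Surgery/tier2 15 > Burn/tier1 12 > Rehab/tier2 7 > Burn/tier2 3.
Rehab/tier1 (18): +100 → 180 left.
Surgery/tier1 (17): +30 → 150 left.
Surgery tier2 at 15: fill all 120 → 30 left.
30 remain; put them into Burn tier1 at 12.
Total = 18×100 + 17×30 + 15×120 + 12×30 = 4470.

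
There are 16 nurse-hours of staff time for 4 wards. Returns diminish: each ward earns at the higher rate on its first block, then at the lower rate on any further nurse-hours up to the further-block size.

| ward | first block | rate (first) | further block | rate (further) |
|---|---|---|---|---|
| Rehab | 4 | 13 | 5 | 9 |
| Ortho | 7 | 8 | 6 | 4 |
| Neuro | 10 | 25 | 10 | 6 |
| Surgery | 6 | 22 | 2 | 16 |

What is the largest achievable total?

Treat each block as its own option and order by rate: Neuro/tier1 25 > Surgery/tier1 22 > Surgery/tier2 16 > Rehab/tier1 13 > Rehab/tier2 9 > Ortho/tier1 8 > Neuro/tier2 6 > Ortho/tier2 4.
Neuro/tier1 (25): +10 → 6 left.
Surgery/tier1 (22): +6 → 0 left.
Total = 25×10 + 22×6 = 382.

382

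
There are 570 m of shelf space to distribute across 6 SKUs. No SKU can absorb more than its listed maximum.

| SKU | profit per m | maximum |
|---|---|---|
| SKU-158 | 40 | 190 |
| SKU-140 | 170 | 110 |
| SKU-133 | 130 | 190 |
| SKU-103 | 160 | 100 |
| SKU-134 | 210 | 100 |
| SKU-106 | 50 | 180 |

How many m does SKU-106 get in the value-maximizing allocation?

70

Order the SKUs by profit per m: SKU-134 210 > SKU-140 170 > SKU-103 160 > SKU-133 130 > SKU-106 50 > SKU-158 40.
SKU-134 takes 100 to reach its cap of 100 — 470 left.
SKU-140: +110 to 110 (cap) — 360 left.
SKU-103 takes 100 to reach its cap of 100 — 260 left.
Give SKU-133 190 to hit its cap of 190 — 70 left.
Only 70 left; SKU-106 takes them to reach 70.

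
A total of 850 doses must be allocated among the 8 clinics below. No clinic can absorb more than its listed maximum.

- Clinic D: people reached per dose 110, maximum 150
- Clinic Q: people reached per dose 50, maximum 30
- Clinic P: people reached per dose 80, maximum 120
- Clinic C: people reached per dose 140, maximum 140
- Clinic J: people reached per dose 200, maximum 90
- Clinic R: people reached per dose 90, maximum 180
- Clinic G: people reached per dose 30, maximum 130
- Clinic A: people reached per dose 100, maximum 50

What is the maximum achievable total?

89100

Highest people reached per dose first: Clinic J 200 > Clinic C 140 > Clinic D 110 > Clinic A 100 > Clinic R 90 > Clinic P 80 > Clinic Q 50 > Clinic G 30.
Clinic J takes 90 to reach its cap of 90 → 760 left.
Clinic C: +140 to 140 (cap) → 620 left.
Clinic D takes 150 to reach its cap of 150 → 470 left.
Clinic A takes 50 to reach its cap of 50 → 420 left.
Clinic R takes 180 to reach its cap of 180 → 240 left.
Clinic P takes 120 to reach its cap of 120 → 120 left.
Clinic Q takes 30 to reach its cap of 30 → 90 left.
Only 90 left; Clinic G takes them to reach 90.
Total = 110×150 + 50×30 + 80×120 + 140×140 + 200×90 + 90×180 + 30×90 + 100×50 = 89100.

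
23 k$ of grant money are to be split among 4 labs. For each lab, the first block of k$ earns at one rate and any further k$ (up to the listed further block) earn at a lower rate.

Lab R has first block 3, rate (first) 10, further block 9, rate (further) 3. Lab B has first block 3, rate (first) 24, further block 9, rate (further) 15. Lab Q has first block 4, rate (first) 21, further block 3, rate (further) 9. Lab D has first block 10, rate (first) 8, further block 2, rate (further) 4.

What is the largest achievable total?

Treat each block as its own option and order by rate: Lab B/T1 24 > Lab Q/T1 21 > Lab B/T2 15 > Lab R/T1 10 > Lab Q/T2 9 > Lab D/T1 8 > Lab D/T2 4 > Lab R/T2 3.
Fill Lab B T1 block (3 at 24) ; 20 left.
Fill Lab Q T1 block (4 at 21) ; 16 left.
Lab B/T2 (15): +9 ; 7 left.
Lab R T1 at 10: fill all 3 ; 4 left.
Fill Lab Q T2 block (3 at 9) ; 1 left.
Lab D/T1: +1 of 10 at 8; pool empty.
Total = 24×3 + 21×4 + 15×9 + 10×3 + 9×3 + 8×1 = 356.

356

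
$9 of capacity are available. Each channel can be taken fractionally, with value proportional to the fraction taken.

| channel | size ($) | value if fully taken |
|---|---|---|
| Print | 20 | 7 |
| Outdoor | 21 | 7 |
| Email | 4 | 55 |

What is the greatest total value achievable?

56.75

Best value per unit of size first: Email 55/4≈13.8, Print 7/20≈0.35, Outdoor 7/21≈0.333.
Email: take in full, 4 $ for value 55 → 5 left.
5 $ left: a 5/20 share of Print gives 7×5/20 = 1.75.
Total value = 56.75.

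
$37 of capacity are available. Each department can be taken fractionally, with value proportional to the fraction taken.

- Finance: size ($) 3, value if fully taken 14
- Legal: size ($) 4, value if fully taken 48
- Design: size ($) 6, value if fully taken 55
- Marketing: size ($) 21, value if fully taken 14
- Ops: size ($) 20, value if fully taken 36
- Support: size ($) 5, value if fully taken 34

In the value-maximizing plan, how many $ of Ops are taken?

19

Best value per unit of size first: Legal 48/4≈12, Design 55/6≈9.17, Support 34/5≈6.8, Finance 14/3≈4.67, Ops 36/20≈1.8, Marketing 14/21≈0.667.
Legal: take in full, 4 $ for value 48 — 33 left.
All 6 $ of Design fit (value 55) — 27 remain.
Support: take in full, 5 $ for value 34 — 22 left.
Finance: take in full, 3 $ for value 14 — 19 left.
19 $ left: a 19/20 share of Ops gives 36×19/20 = 34.2.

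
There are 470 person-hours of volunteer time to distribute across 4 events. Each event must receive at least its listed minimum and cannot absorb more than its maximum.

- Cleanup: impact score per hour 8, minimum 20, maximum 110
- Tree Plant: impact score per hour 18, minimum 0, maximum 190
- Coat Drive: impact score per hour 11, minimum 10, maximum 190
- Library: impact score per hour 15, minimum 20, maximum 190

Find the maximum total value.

Meeting every minimum uses 20+0+10+20 = 50 person-hours, leaving 420.
Highest impact score per hour first: Tree Plant 18 > Library 15 > Coat Drive 11 > Cleanup 8.
Tree Plant: +190 to 190 (cap) — 230 left.
Library takes 170 more to reach its cap of 190 — 60 left.
Only 60 left; Coat Drive takes them to reach 70.
Total = 8×20 + 18×190 + 11×70 + 15×190 = 7200.

7200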